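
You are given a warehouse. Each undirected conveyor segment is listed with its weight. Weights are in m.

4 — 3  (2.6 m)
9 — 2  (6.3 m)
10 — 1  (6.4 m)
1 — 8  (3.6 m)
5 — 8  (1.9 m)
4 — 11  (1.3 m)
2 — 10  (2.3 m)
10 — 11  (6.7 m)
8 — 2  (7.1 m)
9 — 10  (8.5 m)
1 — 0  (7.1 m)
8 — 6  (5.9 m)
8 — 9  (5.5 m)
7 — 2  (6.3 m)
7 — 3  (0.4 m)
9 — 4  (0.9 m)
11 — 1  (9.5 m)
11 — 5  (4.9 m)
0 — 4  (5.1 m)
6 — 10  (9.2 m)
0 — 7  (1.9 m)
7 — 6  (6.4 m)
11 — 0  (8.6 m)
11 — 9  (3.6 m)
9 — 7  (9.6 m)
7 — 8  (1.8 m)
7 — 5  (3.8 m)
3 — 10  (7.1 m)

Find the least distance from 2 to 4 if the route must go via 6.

20.9 m

Shortest 2→6: 2–10–6 = 11.5
Shortest 6→4: 6–7–3–4 = 9.4
Total via 6: 11.5 + 9.4 = 20.9 m.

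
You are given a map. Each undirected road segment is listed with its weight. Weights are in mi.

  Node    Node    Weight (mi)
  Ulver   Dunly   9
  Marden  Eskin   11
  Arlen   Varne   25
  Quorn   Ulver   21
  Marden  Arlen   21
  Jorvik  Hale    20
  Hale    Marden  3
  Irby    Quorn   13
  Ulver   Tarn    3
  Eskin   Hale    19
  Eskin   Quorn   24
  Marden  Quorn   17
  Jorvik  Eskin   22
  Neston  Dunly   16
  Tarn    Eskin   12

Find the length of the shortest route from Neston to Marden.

51 mi

Settle nodes by increasing distance from Neston:
Neston: 0
Dunly: 16  (via Neston)
Ulver: 25  (via Dunly)
Tarn: 28  (via Ulver)
Eskin: 40  (via Tarn)
Quorn: 46  (via Ulver)
Marden: 51  (via Eskin)
Shortest route: Neston–Dunly–Ulver–Tarn–Eskin–Marden = 51 mi.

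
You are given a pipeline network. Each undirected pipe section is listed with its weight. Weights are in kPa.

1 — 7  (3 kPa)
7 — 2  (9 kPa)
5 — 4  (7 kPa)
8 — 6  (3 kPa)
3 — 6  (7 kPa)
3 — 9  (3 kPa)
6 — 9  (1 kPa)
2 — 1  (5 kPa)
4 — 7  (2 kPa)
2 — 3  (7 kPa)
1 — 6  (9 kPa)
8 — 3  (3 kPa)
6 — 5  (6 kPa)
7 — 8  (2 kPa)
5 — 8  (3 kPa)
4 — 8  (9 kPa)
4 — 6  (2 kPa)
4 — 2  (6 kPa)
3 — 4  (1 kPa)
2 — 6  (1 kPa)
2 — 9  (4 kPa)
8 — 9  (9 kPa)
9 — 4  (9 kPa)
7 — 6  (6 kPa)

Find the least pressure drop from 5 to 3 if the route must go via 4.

Best 5 to 4: 5 → 4 costing 7
Best 4 to 3: 4 → 3 costing 1
Total via 4: 7 + 1 = 8 kPa.

8 kPa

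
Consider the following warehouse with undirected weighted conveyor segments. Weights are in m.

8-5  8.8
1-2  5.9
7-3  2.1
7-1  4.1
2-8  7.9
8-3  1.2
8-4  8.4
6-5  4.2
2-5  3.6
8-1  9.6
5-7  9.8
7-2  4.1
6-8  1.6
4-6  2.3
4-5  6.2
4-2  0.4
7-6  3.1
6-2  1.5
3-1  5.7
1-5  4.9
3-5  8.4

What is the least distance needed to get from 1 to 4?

6.3 m

Running Dijkstra from 1:
1: 0
7: 4.1  (via 1)
5: 4.9  (via 1)
3: 5.7  (via 1)
2: 5.9  (via 1)
4: 6.3  (via 2)
Shortest route: 1–2–4 = 6.3 m.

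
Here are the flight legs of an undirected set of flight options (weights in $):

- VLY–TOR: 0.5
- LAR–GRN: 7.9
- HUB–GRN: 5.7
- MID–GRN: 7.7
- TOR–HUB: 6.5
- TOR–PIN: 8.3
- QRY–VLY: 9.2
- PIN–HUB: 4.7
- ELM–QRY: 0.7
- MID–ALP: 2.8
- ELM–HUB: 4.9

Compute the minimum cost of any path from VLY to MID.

$20.4

Enumerating some paths:
VLY → TOR → HUB → GRN → MID: 0.5+6.5+5.7+7.7 = 20.4
VLY → TOR → PIN → HUB → GRN → MID: 0.5+8.3+4.7+5.7+7.7 = 26.9
Cheapest is VLY → TOR → HUB → GRN → MID at $20.4.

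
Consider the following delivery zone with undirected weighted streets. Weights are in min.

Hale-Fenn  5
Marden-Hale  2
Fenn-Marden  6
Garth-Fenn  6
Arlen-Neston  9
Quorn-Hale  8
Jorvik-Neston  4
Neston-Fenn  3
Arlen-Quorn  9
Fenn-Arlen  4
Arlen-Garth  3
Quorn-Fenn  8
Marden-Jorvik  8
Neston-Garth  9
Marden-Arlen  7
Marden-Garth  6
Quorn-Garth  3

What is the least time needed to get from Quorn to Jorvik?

Enumerating some paths:
Quorn → Fenn → Neston → Jorvik: 8+3+4 = 15
Quorn → Garth → Arlen → Fenn → Neston → Jorvik: 3+3+4+3+4 = 17
Quorn → Garth → Neston → Jorvik: 3+9+4 = 16
Quorn → Garth → Fenn → Neston → Jorvik: 3+6+3+4 = 16
The minimum is 15 min via Quorn → Fenn → Neston → Jorvik.

15 min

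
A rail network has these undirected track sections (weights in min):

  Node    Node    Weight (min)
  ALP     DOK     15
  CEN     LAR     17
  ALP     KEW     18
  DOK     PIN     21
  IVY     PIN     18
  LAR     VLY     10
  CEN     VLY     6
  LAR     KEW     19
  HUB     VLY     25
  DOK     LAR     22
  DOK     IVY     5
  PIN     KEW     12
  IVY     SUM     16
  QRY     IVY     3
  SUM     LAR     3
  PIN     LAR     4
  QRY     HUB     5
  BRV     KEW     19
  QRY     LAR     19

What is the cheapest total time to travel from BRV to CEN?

Enumerating some paths:
BRV–KEW–PIN–LAR–CEN: 19+12+4+17 = 52
BRV–KEW–LAR–VLY–CEN: 19+19+10+6 = 54
BRV–KEW–PIN–LAR–VLY–CEN: 19+12+4+10+6 = 51
BRV–KEW–LAR–CEN: 19+19+17 = 55
Cheapest is BRV–KEW–PIN–LAR–VLY–CEN at 51 min.

51 min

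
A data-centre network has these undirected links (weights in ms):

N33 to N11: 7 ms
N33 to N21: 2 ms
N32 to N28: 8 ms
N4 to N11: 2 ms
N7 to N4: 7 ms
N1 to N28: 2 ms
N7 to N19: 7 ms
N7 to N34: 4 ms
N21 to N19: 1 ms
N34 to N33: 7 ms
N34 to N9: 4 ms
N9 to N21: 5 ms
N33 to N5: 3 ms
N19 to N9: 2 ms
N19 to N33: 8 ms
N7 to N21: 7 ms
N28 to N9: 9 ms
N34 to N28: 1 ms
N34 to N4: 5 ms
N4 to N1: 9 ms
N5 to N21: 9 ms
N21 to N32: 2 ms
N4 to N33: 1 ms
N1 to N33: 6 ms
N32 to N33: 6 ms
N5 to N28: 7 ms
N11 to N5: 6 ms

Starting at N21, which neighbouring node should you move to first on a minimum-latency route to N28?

N19

Candidate routes:
N21–N9–N34–N28: 5+4+1 = 10
N21–N19–N9–N34–N28: 1+2+4+1 = 8
N21–N33–N4–N34–N28: 2+1+5+1 = 9
Cheapest is N21–N19–N9–N34–N28 at 8 ms.
So from N21 the first move is to N19.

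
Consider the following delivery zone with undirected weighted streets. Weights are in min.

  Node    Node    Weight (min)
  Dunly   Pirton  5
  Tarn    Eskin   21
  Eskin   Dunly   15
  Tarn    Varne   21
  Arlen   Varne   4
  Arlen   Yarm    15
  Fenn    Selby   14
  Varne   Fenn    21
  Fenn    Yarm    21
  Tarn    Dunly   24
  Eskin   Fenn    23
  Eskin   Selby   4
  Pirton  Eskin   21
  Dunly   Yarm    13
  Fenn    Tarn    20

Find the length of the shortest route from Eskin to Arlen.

43 min

Running Dijkstra from Eskin:
Eskin: 0
Selby: 4  (via Eskin)
Dunly: 15  (via Eskin)
Fenn: 18  (via Selby)
Pirton: 20  (via Dunly)
Tarn: 21  (via Eskin)
Yarm: 28  (via Dunly)
Varne: 39  (via Fenn)
Arlen: 43  (via Yarm)
Shortest route: Eskin–Dunly–Yarm–Arlen = 43 min.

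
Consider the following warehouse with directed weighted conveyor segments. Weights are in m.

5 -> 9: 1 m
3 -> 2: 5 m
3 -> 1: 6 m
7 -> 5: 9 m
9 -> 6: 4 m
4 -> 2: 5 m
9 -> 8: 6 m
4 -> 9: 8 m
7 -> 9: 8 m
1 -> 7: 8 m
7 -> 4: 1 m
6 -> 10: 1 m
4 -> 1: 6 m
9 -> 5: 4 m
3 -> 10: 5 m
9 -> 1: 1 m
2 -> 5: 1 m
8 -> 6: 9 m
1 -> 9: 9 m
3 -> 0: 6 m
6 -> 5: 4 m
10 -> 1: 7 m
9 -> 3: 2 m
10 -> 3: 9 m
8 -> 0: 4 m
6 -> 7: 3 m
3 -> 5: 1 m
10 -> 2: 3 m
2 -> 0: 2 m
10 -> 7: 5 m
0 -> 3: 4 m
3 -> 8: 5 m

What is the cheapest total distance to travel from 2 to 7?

Candidate routes:
2 → 5 → 9 → 6 → 7: 1+1+4+3 = 9
2 → 5 → 9 → 6 → 10 → 7: 1+1+4+1+5 = 12
2 → 5 → 9 → 1 → 7: 1+1+1+8 = 11
Cheapest is 2 → 5 → 9 → 6 → 7 at 9 m.

9 m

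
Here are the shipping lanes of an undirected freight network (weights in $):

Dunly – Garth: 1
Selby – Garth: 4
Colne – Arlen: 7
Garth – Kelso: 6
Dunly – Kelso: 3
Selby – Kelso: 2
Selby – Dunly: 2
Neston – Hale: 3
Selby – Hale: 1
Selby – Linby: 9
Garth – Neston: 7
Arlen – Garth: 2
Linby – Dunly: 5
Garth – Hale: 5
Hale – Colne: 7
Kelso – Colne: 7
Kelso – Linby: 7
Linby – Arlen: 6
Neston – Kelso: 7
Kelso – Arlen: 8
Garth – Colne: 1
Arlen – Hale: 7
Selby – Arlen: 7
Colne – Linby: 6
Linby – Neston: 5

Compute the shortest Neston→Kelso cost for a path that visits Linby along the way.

$12

Best Neston to Linby: Neston → Linby costing 5
Shortest Linby→Kelso: Linby → Kelso = 7
Total via Linby: 5 + 7 = $12.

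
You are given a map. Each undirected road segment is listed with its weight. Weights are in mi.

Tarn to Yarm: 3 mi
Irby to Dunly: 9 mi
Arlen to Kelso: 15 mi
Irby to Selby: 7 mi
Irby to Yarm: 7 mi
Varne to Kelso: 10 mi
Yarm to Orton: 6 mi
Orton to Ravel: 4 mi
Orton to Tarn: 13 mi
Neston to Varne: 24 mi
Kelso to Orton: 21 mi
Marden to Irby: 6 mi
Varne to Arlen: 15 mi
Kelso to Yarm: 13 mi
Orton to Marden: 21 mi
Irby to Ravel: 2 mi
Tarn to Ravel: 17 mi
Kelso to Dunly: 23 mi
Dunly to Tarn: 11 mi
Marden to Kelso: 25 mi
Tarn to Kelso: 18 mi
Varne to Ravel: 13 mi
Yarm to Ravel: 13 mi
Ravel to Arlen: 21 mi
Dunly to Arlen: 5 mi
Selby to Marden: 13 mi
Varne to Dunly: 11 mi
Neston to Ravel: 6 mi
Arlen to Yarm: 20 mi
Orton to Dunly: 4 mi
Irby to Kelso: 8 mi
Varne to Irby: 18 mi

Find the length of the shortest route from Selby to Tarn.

17 mi

Shortest distances from Selby:
Selby: 0
Irby: 7  (via Selby)
Ravel: 9  (via Irby)
Marden: 13  (via Selby)
Orton: 13  (via Ravel)
Yarm: 14  (via Irby)
Kelso: 15  (via Irby)
Neston: 15  (via Ravel)
Dunly: 16  (via Irby)
Tarn: 17  (via Yarm)
Shortest route: Selby → Irby → Yarm → Tarn = 17 mi.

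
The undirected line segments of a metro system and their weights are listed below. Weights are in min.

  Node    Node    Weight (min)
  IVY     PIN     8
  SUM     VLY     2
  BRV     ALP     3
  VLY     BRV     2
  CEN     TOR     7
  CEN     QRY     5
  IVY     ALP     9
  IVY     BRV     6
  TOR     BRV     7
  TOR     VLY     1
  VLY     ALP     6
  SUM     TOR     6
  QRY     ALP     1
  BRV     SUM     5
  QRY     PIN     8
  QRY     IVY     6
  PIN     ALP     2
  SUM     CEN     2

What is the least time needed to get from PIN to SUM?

9 min

Enumerating some paths:
PIN → ALP → BRV → VLY → SUM: 2+3+2+2 = 9
PIN → ALP → BRV → SUM: 2+3+5 = 10
Cheapest is PIN → ALP → BRV → VLY → SUM at 9 min.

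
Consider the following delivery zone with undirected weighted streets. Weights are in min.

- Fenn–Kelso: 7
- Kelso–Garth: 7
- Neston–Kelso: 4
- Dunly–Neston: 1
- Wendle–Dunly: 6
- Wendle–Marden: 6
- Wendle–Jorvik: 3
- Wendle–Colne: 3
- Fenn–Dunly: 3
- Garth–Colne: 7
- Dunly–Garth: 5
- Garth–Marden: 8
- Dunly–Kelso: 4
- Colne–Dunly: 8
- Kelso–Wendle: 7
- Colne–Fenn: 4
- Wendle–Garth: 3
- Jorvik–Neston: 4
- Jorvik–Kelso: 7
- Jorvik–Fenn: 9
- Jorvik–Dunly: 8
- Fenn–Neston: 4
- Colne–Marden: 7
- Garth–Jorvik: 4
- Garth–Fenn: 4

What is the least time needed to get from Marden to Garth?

Settle nodes by increasing distance from Marden:
Marden: 0
Wendle: 6  (via Marden)
Colne: 7  (via Marden)
Garth: 8  (via Marden)
Shortest route: Marden → Garth = 8 min.

8 min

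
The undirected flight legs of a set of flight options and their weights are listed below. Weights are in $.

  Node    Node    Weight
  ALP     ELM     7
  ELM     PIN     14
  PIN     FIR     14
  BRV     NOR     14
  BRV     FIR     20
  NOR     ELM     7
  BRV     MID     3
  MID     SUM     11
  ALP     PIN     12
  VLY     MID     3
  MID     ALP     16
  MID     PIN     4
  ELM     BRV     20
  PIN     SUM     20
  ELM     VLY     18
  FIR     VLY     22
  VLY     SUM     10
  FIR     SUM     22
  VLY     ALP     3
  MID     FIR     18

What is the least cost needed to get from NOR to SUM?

Candidate routes:
NOR - BRV - MID - SUM: 14+3+11 = 28
NOR - ELM - ALP - VLY - SUM: 7+7+3+10 = 27
NOR - BRV - MID - VLY - SUM: 14+3+3+10 = 30
The minimum is $27 via NOR - ELM - ALP - VLY - SUM.

$27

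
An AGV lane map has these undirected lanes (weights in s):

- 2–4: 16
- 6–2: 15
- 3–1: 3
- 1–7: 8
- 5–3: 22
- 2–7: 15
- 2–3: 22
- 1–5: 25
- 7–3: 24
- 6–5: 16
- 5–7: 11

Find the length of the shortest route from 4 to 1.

39 s

Running Dijkstra from 4:
4: 0
2: 16  (via 4)
6: 31  (via 2)
7: 31  (via 2)
3: 38  (via 2)
1: 39  (via 7)
Shortest route: 4–2–7–1 = 39 s.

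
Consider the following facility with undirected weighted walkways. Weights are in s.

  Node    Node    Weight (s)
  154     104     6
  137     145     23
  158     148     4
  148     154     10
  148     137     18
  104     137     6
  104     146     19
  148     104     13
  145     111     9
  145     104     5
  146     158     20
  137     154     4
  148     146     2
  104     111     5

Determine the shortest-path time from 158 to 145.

Shortest distances from 158:
158: 0
148: 4  (via 158)
146: 6  (via 148)
154: 14  (via 148)
104: 17  (via 148)
137: 18  (via 154)
111: 22  (via 104)
145: 22  (via 104)
Shortest route: 158–148–104–145 = 22 s.

22 s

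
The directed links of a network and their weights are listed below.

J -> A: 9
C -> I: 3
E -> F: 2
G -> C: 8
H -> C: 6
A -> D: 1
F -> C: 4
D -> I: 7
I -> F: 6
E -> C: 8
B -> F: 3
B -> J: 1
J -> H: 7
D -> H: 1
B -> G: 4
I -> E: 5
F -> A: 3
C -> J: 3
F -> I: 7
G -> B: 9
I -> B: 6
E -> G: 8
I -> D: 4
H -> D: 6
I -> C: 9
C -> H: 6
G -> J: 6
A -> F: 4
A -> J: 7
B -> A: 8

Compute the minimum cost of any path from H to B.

15

Candidate routes:
H - C - I - E - G - B: 6+3+5+8+9 = 31
H - D - I - B: 6+7+6 = 19
H - C - I - B: 6+3+6 = 15
H - C - J - A - D - I - B: 6+3+9+1+7+6 = 32
Cheapest is H - C - I - B at 15.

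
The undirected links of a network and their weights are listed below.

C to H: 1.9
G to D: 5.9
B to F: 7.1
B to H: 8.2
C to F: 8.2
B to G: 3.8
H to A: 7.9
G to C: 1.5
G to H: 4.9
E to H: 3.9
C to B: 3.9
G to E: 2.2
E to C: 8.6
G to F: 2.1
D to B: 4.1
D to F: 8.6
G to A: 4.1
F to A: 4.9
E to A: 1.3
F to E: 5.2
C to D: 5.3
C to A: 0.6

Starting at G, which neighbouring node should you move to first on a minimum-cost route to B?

B

Enumerating some paths:
G - C - B: 1.5+3.9 = 5.4
G - B: 3.8 = 3.8
G - E - A - C - B: 2.2+1.3+0.6+3.9 = 8
The minimum is 3.8 via G - B.
So from G the first move is to B.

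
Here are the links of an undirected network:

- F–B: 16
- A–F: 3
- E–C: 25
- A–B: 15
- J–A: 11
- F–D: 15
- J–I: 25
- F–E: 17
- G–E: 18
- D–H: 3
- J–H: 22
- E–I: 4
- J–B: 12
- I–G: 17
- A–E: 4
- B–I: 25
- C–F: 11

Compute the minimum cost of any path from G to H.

43

Shortest distances from G:
G: 0
I: 17  (via G)
E: 18  (via G)
A: 22  (via E)
F: 25  (via A)
J: 33  (via A)
C: 36  (via F)
B: 37  (via A)
D: 40  (via F)
H: 43  (via D)
Shortest route: G → E → A → F → D → H = 43.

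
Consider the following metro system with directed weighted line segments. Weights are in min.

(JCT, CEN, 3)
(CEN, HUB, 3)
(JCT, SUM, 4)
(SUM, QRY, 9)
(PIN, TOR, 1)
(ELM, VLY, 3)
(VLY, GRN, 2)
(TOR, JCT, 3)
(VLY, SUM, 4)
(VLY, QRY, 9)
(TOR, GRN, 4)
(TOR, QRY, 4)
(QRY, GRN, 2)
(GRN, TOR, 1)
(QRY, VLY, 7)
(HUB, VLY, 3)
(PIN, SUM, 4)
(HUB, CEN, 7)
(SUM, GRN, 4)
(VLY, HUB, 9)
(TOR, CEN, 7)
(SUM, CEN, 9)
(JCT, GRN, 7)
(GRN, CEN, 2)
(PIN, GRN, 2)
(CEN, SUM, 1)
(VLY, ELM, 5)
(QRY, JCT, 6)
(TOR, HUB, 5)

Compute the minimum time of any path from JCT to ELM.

Running Dijkstra from JCT:
JCT: 0
CEN: 3  (via JCT)
SUM: 4  (via JCT)
HUB: 6  (via CEN)
GRN: 7  (via JCT)
TOR: 8  (via GRN)
VLY: 9  (via HUB)
QRY: 12  (via TOR)
ELM: 14  (via VLY)
Shortest route: JCT → CEN → HUB → VLY → ELM = 14 min.

14 min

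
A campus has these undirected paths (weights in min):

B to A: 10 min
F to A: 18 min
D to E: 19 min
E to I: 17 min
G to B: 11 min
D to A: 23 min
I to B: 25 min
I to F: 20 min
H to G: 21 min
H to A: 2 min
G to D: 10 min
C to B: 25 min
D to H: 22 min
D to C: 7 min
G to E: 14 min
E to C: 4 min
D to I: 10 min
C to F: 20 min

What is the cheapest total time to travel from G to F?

Compare a few routes:
G–E–C–F: 14+4+20 = 38
G–B–A–F: 11+10+18 = 39
G–D–C–F: 10+7+20 = 37
G–D–I–F: 10+10+20 = 40
The minimum is 37 min via G–D–C–F.

37 min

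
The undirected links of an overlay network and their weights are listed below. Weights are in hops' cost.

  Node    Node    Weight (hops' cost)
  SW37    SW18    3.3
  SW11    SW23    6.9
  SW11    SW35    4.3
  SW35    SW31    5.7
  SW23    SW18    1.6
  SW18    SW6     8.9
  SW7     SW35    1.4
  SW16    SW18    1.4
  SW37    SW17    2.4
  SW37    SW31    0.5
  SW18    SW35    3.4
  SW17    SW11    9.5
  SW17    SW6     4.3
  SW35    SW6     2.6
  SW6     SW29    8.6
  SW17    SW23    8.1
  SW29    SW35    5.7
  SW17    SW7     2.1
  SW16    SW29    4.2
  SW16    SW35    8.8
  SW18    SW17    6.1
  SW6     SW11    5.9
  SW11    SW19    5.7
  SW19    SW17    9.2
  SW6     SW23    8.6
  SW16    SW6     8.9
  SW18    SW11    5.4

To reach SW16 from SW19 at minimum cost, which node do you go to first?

SW11

Candidate routes:
SW19 - SW11 - SW23 - SW18 - SW16: 5.7+6.9+1.6+1.4 = 15.6
SW19 - SW11 - SW18 - SW16: 5.7+5.4+1.4 = 12.5
SW19 - SW11 - SW35 - SW18 - SW16: 5.7+4.3+3.4+1.4 = 14.8
Cheapest is SW19 - SW11 - SW18 - SW16 at 12.5 hops' cost.
So from SW19 the first move is to SW11.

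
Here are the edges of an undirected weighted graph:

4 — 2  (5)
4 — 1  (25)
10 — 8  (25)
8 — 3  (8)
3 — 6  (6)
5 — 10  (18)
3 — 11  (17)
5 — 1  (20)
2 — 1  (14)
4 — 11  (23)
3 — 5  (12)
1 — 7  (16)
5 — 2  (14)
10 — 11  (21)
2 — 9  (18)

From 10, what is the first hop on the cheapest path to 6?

Enumerating some paths:
10 - 5 - 3 - 6: 18+12+6 = 36
10 - 8 - 3 - 6: 25+8+6 = 39
10 - 11 - 3 - 6: 21+17+6 = 44
10 - 11 - 4 - 2 - 5 - 3 - 6: 21+23+5+14+12+6 = 81
The minimum is 36 via 10 - 5 - 3 - 6.
So from 10 the first move is to 5.

5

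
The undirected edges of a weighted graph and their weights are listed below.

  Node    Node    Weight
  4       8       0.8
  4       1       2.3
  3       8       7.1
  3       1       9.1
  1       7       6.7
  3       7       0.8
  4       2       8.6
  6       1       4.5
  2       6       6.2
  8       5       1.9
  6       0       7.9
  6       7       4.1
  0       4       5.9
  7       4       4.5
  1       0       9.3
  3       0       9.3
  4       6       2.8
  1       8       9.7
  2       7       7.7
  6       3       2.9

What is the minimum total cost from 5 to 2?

11.3

Running Dijkstra from 5:
5: 0
8: 1.9  (via 5)
4: 2.7  (via 8)
1: 5  (via 4)
6: 5.5  (via 4)
7: 7.2  (via 4)
3: 8  (via 7)
0: 8.6  (via 4)
2: 11.3  (via 4)
Shortest route: 5–8–4–2 = 11.3.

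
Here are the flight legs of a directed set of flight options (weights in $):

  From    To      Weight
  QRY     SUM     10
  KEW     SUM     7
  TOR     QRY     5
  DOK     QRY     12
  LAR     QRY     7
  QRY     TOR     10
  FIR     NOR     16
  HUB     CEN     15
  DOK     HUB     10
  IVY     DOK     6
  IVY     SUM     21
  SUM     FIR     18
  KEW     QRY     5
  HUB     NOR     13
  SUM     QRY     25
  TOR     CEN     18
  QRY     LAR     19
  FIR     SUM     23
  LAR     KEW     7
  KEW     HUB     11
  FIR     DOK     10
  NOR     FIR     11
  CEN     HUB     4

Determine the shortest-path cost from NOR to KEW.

Settle nodes by increasing distance from NOR:
NOR: 0
FIR: 11  (via NOR)
DOK: 21  (via FIR)
HUB: 31  (via DOK)
QRY: 33  (via DOK)
SUM: 34  (via FIR)
TOR: 43  (via QRY)
CEN: 46  (via HUB)
LAR: 52  (via QRY)
KEW: 59  (via LAR)
Shortest route: NOR–FIR–DOK–QRY–LAR–KEW = $59.

$59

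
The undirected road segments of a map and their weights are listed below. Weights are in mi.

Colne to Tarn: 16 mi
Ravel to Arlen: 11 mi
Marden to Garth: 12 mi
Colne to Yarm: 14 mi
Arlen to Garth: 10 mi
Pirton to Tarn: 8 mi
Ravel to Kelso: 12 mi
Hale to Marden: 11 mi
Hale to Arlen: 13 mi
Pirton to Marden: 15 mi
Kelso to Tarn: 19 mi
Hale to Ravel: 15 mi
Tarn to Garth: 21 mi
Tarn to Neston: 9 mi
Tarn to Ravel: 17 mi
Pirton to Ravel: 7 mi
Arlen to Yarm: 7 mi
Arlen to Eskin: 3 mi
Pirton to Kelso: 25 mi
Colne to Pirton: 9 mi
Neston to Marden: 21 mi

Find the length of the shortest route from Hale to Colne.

31 mi

Enumerating some paths:
Hale–Arlen–Yarm–Colne: 13+7+14 = 34
Hale–Ravel–Pirton–Colne: 15+7+9 = 31
The minimum is 31 mi via Hale–Ravel–Pirton–Colne.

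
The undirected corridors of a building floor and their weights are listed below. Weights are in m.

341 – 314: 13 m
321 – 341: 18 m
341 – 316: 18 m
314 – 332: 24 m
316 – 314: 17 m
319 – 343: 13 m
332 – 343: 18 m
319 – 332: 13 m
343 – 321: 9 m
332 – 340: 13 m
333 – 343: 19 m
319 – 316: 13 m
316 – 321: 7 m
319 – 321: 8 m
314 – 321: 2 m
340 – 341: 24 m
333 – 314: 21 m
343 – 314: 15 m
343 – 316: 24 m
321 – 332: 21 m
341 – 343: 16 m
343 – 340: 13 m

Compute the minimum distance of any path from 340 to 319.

26 m

Compare a few routes:
340 - 343 - 319: 13+13 = 26
340 - 343 - 321 - 319: 13+9+8 = 30
340 - 343 - 314 - 321 - 319: 13+15+2+8 = 38
Cheapest is 340 - 343 - 319 at 26 m.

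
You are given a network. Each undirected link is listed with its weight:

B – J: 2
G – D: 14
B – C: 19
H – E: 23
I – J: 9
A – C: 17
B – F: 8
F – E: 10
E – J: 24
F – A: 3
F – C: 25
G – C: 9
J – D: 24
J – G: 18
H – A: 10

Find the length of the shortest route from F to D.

34

Compare a few routes:
F - B - J - D: 8+2+24 = 34
F - B - J - G - D: 8+2+18+14 = 42
Cheapest is F - B - J - D at 34.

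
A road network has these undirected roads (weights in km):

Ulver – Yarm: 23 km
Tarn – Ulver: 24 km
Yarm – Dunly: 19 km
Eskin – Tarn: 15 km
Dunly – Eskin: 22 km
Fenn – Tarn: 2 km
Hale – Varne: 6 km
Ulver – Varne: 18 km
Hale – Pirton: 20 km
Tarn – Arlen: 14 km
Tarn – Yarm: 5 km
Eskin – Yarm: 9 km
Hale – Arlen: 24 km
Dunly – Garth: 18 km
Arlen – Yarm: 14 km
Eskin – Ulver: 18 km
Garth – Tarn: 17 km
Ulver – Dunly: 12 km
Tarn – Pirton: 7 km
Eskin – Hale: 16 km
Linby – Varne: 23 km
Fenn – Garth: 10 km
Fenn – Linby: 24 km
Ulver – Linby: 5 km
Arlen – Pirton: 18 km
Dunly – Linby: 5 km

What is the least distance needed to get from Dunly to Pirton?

31 km

Running Dijkstra from Dunly:
Dunly: 0
Linby: 5  (via Dunly)
Ulver: 10  (via Linby)
Garth: 18  (via Dunly)
Yarm: 19  (via Dunly)
Eskin: 22  (via Dunly)
Tarn: 24  (via Yarm)
Fenn: 26  (via Tarn)
Varne: 28  (via Linby)
Pirton: 31  (via Tarn)
Shortest route: Dunly–Yarm–Tarn–Pirton = 31 km.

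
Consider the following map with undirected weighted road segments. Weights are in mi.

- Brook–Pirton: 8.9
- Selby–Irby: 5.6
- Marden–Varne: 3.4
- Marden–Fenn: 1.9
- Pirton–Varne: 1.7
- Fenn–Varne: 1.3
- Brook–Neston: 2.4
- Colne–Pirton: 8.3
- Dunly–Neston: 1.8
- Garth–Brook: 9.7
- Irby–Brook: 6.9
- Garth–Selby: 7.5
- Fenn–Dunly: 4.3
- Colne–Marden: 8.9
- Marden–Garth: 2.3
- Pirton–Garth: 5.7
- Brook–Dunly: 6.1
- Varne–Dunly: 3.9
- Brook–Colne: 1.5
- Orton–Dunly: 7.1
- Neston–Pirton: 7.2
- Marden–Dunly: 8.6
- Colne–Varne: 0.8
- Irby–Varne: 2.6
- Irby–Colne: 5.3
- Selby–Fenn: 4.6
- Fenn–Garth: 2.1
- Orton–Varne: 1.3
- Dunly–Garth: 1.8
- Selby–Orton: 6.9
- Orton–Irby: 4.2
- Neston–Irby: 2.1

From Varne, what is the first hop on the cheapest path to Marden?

Enumerating some paths:
Varne–Fenn–Marden: 1.3+1.9 = 3.2
Varne–Marden: 3.4 = 3.4
The minimum is 3.2 mi via Varne–Fenn–Marden.
So from Varne the first move is to Fenn.

Fenn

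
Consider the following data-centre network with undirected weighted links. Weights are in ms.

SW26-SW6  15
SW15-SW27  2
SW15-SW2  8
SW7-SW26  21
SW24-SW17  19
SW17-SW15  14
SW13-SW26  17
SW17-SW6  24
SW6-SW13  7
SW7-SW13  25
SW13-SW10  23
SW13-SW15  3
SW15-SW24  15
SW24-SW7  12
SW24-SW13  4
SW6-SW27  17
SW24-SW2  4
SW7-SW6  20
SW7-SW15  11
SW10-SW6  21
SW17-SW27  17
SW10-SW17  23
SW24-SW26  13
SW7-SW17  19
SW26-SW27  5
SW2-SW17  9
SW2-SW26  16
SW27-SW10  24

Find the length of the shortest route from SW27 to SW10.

Enumerating some paths:
SW27 - SW15 - SW13 - SW6 - SW10: 2+3+7+21 = 33
SW27 - SW6 - SW10: 17+21 = 38
SW27 - SW10: 24 = 24
SW27 - SW15 - SW13 - SW10: 2+3+23 = 28
Cheapest is SW27 - SW10 at 24 ms.

24 ms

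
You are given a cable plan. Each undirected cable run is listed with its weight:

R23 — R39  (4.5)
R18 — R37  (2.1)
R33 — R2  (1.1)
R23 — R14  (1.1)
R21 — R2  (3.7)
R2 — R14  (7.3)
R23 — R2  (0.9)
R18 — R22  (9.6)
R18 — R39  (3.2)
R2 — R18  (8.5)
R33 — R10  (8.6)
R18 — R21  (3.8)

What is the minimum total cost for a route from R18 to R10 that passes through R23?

Shortest R18→R23: R18–R39–R23 = 7.7
Best R23 to R10: R23–R2–R33–R10 costing 10.6
Total via R23: 7.7 + 10.6 = 18.3.

18.3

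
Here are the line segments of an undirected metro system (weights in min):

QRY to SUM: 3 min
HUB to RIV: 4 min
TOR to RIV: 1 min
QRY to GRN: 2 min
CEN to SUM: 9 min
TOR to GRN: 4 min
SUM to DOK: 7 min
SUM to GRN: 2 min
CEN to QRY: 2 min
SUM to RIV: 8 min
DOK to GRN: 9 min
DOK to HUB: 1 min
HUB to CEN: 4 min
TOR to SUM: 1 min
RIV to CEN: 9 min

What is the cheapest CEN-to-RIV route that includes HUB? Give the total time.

Best CEN to HUB: CEN → HUB costing 4
Shortest HUB→RIV: HUB → RIV = 4
Total via HUB: 4 + 4 = 8 min.

8 min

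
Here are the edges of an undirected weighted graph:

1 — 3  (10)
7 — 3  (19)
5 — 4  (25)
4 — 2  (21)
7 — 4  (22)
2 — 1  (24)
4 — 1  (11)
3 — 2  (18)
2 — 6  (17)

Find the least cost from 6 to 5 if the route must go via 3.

81

Shortest 6→3: 6–2–3 = 35
Shortest 3→5: 3–1–4–5 = 46
Total via 3: 35 + 46 = 81.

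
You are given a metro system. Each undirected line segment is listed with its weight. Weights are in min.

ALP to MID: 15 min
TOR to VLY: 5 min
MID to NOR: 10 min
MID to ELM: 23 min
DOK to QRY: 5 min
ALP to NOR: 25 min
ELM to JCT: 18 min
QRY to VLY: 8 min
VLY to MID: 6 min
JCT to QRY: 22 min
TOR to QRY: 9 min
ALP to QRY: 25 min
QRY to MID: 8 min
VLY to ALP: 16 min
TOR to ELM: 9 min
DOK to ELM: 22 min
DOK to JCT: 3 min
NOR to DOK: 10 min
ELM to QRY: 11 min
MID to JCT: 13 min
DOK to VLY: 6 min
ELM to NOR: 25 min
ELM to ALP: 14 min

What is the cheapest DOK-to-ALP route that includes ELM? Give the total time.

30 min

Best DOK to ELM: DOK–QRY–ELM costing 16
Shortest ELM→ALP: ELM–ALP = 14
Total via ELM: 16 + 14 = 30 min.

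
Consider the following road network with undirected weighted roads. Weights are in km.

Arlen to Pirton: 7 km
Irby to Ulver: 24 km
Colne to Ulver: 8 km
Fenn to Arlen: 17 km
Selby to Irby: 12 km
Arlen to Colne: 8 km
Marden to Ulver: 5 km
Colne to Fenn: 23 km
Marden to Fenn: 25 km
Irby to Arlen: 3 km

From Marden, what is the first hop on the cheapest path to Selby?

Compare a few routes:
Marden → Ulver → Colne → Arlen → Irby → Selby: 5+8+8+3+12 = 36
Marden → Fenn → Arlen → Irby → Selby: 25+17+3+12 = 57
Marden → Ulver → Irby → Selby: 5+24+12 = 41
Cheapest is Marden → Ulver → Colne → Arlen → Irby → Selby at 36 km.
So from Marden the first move is to Ulver.

Ulver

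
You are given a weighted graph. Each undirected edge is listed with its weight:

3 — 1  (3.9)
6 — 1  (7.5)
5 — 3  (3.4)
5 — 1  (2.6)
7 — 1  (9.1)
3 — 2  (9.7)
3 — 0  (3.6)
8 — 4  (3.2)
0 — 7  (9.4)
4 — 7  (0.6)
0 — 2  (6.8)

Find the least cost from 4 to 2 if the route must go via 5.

Shortest 4→5: 4 → 7 → 1 → 5 = 12.3
Best 5 to 2: 5 → 3 → 2 costing 13.1
Total via 5: 12.3 + 13.1 = 25.4.

25.4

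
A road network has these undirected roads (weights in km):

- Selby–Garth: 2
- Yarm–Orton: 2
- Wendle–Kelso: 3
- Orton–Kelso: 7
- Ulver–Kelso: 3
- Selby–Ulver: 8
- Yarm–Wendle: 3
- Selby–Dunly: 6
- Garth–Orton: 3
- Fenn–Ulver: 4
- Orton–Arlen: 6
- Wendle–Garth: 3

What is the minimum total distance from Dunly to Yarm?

Enumerating some paths:
Dunly - Selby - Garth - Wendle - Yarm: 6+2+3+3 = 14
Dunly - Selby - Garth - Orton - Yarm: 6+2+3+2 = 13
Cheapest is Dunly - Selby - Garth - Orton - Yarm at 13 km.

13 km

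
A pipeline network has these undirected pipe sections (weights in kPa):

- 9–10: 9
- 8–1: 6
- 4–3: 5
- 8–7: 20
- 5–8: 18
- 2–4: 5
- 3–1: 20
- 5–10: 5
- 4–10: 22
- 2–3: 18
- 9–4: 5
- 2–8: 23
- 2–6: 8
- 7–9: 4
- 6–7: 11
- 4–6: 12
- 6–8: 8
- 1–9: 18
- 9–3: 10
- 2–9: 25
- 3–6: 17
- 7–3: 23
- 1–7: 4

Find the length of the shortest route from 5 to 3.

Enumerating some paths:
5 - 10 - 4 - 3: 5+22+5 = 32
5 - 10 - 9 - 3: 5+9+10 = 24
The minimum is 24 kPa via 5 - 10 - 9 - 3.

24 kPa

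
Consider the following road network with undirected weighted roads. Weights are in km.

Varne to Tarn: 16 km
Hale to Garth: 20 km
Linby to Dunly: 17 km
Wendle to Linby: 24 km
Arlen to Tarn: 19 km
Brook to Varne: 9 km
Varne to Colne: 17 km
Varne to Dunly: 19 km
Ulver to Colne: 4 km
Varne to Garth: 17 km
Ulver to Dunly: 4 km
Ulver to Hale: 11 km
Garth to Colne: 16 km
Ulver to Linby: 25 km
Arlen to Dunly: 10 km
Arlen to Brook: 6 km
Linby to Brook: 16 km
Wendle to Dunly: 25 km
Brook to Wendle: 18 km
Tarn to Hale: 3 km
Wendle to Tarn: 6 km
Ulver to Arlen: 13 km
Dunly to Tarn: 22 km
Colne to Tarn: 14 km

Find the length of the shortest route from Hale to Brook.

Settle nodes by increasing distance from Hale:
Hale: 0
Tarn: 3  (via Hale)
Wendle: 9  (via Tarn)
Ulver: 11  (via Hale)
Dunly: 15  (via Ulver)
Colne: 15  (via Ulver)
Varne: 19  (via Tarn)
Garth: 20  (via Hale)
Arlen: 22  (via Tarn)
Brook: 27  (via Wendle)
Shortest route: Hale → Tarn → Wendle → Brook = 27 km.

27 km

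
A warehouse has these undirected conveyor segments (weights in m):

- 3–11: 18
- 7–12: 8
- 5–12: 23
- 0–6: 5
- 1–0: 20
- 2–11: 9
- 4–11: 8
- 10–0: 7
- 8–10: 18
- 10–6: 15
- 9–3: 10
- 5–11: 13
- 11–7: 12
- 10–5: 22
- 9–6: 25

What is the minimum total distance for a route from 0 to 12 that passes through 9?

78 m

Best 0 to 9: 0–6–9 costing 30
Shortest 9→12: 9–3–11–7–12 = 48
Total via 9: 30 + 48 = 78 m.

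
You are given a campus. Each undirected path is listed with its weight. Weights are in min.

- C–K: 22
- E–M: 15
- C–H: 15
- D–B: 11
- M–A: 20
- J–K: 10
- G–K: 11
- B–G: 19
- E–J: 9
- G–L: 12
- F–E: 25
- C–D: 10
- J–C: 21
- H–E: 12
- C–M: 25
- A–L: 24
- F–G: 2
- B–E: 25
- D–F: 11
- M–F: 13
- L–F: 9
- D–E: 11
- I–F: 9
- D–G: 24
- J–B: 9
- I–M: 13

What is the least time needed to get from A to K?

Candidate routes:
A → M → F → G → K: 20+13+2+11 = 46
A → M → E → J → K: 20+15+9+10 = 54
A → L → G → K: 24+12+11 = 47
A → M → I → F → G → K: 20+13+9+2+11 = 55
The minimum is 46 min via A → M → F → G → K.

46 min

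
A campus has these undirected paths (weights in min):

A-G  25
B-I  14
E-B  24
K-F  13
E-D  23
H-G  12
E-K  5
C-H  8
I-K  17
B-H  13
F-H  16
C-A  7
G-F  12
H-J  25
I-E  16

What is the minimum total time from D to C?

65 min

Shortest distances from D:
D: 0
E: 23  (via D)
K: 28  (via E)
I: 39  (via E)
F: 41  (via K)
B: 47  (via E)
G: 53  (via F)
H: 57  (via F)
C: 65  (via H)
Shortest route: D–E–K–F–H–C = 65 min.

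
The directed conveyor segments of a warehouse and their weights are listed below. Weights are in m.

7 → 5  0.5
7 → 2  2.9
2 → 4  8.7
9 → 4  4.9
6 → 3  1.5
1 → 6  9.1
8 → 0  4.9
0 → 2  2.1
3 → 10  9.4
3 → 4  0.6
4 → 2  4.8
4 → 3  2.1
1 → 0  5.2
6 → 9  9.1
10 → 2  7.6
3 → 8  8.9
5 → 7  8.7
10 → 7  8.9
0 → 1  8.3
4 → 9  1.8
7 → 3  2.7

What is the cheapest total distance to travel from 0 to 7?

31.2 m

Shortest distances from 0:
0: 0
2: 2.1  (via 0)
1: 8.3  (via 0)
4: 10.8  (via 2)
9: 12.6  (via 4)
3: 12.9  (via 4)
6: 17.4  (via 1)
8: 21.8  (via 3)
10: 22.3  (via 3)
7: 31.2  (via 10)
Shortest route: 0–2–4–3–10–7 = 31.2 m.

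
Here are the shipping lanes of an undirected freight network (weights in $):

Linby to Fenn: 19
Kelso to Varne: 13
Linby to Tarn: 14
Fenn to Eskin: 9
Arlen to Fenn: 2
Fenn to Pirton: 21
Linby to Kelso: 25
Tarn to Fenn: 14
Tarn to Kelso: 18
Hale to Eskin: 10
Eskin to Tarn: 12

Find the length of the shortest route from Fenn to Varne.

$45

Compare a few routes:
Fenn–Eskin–Tarn–Kelso–Varne: 9+12+18+13 = 52
Fenn–Linby–Tarn–Kelso–Varne: 19+14+18+13 = 64
Fenn–Tarn–Kelso–Varne: 14+18+13 = 45
Fenn–Linby–Kelso–Varne: 19+25+13 = 57
Cheapest is Fenn–Tarn–Kelso–Varne at $45.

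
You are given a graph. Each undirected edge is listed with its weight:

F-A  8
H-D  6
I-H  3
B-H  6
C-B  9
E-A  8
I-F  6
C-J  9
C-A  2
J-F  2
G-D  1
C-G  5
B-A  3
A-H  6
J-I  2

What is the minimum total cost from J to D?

Compare a few routes:
J - I - H - D: 2+3+6 = 11
J - F - A - C - G - D: 2+8+2+5+1 = 18
J - C - G - D: 9+5+1 = 15
J - F - I - H - D: 2+6+3+6 = 17
The minimum is 11 via J - I - H - D.

11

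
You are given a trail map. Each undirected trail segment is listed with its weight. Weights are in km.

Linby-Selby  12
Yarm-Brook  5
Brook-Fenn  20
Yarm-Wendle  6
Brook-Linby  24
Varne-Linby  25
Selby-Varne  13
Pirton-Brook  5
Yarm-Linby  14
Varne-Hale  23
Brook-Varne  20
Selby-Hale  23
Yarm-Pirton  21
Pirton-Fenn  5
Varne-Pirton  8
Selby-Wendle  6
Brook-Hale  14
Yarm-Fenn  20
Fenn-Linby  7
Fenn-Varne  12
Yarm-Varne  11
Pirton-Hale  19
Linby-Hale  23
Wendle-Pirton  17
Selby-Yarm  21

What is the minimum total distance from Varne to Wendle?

Candidate routes:
Varne–Pirton–Brook–Yarm–Wendle: 8+5+5+6 = 24
Varne–Yarm–Wendle: 11+6 = 17
Varne–Selby–Wendle: 13+6 = 19
The minimum is 17 km via Varne–Yarm–Wendle.

17 km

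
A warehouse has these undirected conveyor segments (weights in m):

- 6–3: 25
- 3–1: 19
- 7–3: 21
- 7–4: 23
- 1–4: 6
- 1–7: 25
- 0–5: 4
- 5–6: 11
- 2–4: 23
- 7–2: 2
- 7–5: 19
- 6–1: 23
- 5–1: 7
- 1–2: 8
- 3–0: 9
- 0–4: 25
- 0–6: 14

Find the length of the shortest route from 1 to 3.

Compare a few routes:
1 - 3: 19 = 19
1 - 2 - 7 - 3: 8+2+21 = 31
1 - 5 - 0 - 3: 7+4+9 = 20
Cheapest is 1 - 3 at 19 m.

19 m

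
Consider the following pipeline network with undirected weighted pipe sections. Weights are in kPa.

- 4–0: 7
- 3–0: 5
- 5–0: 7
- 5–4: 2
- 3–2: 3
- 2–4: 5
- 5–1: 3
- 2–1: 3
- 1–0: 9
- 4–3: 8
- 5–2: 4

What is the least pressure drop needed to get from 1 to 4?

Enumerating some paths:
1–2–4: 3+5 = 8
1–5–4: 3+2 = 5
Cheapest is 1–5–4 at 5 kPa.

5 kPa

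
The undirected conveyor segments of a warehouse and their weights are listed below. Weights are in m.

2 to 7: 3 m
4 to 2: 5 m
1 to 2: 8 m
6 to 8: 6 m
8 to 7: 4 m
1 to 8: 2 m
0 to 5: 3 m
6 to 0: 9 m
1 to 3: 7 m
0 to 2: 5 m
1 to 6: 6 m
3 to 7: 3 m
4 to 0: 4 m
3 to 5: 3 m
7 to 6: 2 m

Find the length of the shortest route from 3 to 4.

Settle nodes by increasing distance from 3:
3: 0
5: 3  (via 3)
7: 3  (via 3)
6: 5  (via 7)
0: 6  (via 5)
2: 6  (via 7)
1: 7  (via 3)
8: 7  (via 7)
4: 10  (via 0)
Shortest route: 3–5–0–4 = 10 m.

10 m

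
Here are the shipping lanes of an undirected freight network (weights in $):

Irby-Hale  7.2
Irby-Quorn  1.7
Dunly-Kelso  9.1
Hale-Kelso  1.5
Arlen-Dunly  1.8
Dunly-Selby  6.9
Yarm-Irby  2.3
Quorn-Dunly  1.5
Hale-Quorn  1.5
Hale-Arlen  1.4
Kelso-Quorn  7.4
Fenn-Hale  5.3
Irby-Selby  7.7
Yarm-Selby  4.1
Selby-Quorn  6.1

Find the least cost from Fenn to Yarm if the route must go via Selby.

$17

Best Fenn to Selby: Fenn → Hale → Quorn → Selby costing 12.9
Shortest Selby→Yarm: Selby → Yarm = 4.1
Total via Selby: 12.9 + 4.1 = $17.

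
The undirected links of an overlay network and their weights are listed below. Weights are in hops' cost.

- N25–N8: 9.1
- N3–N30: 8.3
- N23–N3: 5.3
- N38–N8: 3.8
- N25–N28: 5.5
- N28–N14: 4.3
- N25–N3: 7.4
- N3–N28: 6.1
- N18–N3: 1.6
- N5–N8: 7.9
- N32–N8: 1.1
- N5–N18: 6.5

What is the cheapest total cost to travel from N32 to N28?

Enumerating some paths:
N32 - N8 - N5 - N18 - N3 - N28: 1.1+7.9+6.5+1.6+6.1 = 23.2
N32 - N8 - N25 - N3 - N28: 1.1+9.1+7.4+6.1 = 23.7
N32 - N8 - N25 - N28: 1.1+9.1+5.5 = 15.7
Cheapest is N32 - N8 - N25 - N28 at 15.7 hops' cost.

15.7 hops' cost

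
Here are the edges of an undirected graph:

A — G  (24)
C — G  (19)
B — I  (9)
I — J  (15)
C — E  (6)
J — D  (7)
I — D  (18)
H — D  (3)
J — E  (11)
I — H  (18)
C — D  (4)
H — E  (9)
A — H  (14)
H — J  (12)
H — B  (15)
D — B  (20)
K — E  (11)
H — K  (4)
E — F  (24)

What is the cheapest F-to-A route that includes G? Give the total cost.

Best F to G: F–E–C–G costing 49
Shortest G→A: G–A = 24
Total via G: 49 + 24 = 73.

73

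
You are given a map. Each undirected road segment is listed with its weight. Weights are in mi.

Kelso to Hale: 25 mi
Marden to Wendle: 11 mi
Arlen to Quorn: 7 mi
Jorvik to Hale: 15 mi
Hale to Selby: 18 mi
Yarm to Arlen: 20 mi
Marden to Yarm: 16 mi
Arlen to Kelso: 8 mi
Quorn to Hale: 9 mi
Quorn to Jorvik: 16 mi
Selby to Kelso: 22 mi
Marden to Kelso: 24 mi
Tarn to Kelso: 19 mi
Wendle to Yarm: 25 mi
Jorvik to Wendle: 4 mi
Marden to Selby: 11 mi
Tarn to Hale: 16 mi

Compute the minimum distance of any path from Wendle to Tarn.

35 mi

Shortest distances from Wendle:
Wendle: 0
Jorvik: 4  (via Wendle)
Marden: 11  (via Wendle)
Hale: 19  (via Jorvik)
Quorn: 20  (via Jorvik)
Selby: 22  (via Marden)
Yarm: 25  (via Wendle)
Arlen: 27  (via Quorn)
Kelso: 35  (via Marden)
Tarn: 35  (via Hale)
Shortest route: Wendle → Jorvik → Hale → Tarn = 35 mi.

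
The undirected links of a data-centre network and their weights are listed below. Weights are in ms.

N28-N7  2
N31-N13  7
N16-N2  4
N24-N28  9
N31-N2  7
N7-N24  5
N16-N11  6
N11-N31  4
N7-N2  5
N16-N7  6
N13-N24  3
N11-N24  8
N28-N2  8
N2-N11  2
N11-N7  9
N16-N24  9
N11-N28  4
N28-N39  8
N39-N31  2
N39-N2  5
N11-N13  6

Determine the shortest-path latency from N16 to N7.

Candidate routes:
N16 → N2 → N7: 4+5 = 9
N16 → N7: 6 = 6
Cheapest is N16 → N7 at 6 ms.

6 ms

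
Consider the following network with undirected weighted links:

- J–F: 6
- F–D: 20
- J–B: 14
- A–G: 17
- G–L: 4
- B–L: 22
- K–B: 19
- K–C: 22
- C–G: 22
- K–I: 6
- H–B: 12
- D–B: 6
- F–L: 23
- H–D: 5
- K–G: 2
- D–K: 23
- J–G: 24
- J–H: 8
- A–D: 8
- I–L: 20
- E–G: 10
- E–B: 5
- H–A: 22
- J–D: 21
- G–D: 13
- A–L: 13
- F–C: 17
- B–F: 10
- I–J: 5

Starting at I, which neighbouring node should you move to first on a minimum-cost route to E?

K

Compare a few routes:
I - J - H - D - B - E: 5+8+5+6+5 = 29
I - J - F - B - E: 5+6+10+5 = 26
I - J - B - E: 5+14+5 = 24
I - K - G - E: 6+2+10 = 18
The minimum is 18 via I - K - G - E.
So from I the first move is to K.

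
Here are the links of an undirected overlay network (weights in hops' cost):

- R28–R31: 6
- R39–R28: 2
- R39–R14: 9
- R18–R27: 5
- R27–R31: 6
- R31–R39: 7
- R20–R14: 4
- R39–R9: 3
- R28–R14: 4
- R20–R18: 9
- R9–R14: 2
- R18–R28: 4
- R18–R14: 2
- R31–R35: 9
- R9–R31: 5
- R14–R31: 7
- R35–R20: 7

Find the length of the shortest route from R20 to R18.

Running Dijkstra from R20:
R20: 0
R14: 4  (via R20)
R9: 6  (via R14)
R18: 6  (via R14)
Shortest route: R20–R14–R18 = 6 hops' cost.

6 hops' cost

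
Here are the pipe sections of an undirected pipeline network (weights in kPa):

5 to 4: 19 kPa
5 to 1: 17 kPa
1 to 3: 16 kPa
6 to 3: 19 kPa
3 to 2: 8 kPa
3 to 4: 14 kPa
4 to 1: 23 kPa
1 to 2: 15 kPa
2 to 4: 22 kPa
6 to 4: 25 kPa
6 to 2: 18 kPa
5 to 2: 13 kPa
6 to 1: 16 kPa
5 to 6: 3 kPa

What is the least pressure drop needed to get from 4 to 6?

22 kPa

Compare a few routes:
4–3–2–5–6: 14+8+13+3 = 38
4–6: 25 = 25
4–3–6: 14+19 = 33
4–5–6: 19+3 = 22
Cheapest is 4–5–6 at 22 kPa.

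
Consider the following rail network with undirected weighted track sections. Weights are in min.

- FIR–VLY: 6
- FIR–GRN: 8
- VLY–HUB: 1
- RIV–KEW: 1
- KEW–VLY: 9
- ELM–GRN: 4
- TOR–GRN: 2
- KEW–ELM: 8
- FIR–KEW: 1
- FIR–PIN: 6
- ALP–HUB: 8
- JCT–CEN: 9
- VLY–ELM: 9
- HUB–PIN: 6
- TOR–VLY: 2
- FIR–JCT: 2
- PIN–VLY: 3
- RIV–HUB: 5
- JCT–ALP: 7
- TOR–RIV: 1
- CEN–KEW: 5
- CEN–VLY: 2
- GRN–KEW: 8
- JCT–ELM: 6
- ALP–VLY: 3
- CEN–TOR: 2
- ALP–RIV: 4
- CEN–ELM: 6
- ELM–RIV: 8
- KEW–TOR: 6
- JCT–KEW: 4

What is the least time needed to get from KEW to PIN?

Enumerating some paths:
KEW - FIR - PIN: 1+6 = 7
KEW - FIR - VLY - PIN: 1+6+3 = 10
KEW - RIV - TOR - CEN - VLY - PIN: 1+1+2+2+3 = 9
KEW - CEN - VLY - PIN: 5+2+3 = 10
Cheapest is KEW - FIR - PIN at 7 min.

7 min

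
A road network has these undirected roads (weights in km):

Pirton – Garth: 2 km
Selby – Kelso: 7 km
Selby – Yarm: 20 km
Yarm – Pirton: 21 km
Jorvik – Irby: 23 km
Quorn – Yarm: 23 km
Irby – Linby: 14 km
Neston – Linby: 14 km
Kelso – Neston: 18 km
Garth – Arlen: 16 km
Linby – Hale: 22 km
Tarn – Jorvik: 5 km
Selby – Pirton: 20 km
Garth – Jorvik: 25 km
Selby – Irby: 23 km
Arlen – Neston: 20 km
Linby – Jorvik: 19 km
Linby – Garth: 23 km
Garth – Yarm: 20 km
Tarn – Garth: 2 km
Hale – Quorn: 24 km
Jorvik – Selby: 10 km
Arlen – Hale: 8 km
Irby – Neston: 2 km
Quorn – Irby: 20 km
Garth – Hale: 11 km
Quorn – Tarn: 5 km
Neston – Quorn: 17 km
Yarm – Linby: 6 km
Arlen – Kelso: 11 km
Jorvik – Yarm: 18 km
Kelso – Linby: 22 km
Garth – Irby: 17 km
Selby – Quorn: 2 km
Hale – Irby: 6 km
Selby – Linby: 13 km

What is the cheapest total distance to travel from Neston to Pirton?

Enumerating some paths:
Neston → Irby → Garth → Pirton: 2+17+2 = 21
Neston → Quorn → Tarn → Garth → Pirton: 17+5+2+2 = 26
Neston → Irby → Quorn → Tarn → Garth → Pirton: 2+20+5+2+2 = 31
Cheapest is Neston → Irby → Garth → Pirton at 21 km.

21 km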